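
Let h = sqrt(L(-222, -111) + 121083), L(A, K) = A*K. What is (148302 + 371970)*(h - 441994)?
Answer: -229957102368 + 2601360*sqrt(5829) ≈ -2.2976e+11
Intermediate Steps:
h = 5*sqrt(5829) (h = sqrt(-222*(-111) + 121083) = sqrt(24642 + 121083) = sqrt(145725) = 5*sqrt(5829) ≈ 381.74)
(148302 + 371970)*(h - 441994) = (148302 + 371970)*(5*sqrt(5829) - 441994) = 520272*(-441994 + 5*sqrt(5829)) = -229957102368 + 2601360*sqrt(5829)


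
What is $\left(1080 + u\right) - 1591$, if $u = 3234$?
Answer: $2723$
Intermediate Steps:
$\left(1080 + u\right) - 1591 = \left(1080 + 3234\right) - 1591 = 4314 - 1591 = 2723$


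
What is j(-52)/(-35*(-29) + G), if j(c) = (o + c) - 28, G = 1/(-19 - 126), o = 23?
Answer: -145/2582 ≈ -0.056158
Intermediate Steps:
G = -1/145 (G = 1/(-145) = -1/145 ≈ -0.0068966)
j(c) = -5 + c (j(c) = (23 + c) - 28 = -5 + c)
j(-52)/(-35*(-29) + G) = (-5 - 52)/(-35*(-29) - 1/145) = -57/(1015 - 1/145) = -57/147174/145 = -57*145/147174 = -145/2582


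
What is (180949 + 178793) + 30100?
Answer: 389842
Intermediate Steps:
(180949 + 178793) + 30100 = 359742 + 30100 = 389842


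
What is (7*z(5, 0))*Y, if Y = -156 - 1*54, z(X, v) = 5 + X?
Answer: -14700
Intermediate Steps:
Y = -210 (Y = -156 - 54 = -210)
(7*z(5, 0))*Y = (7*(5 + 5))*(-210) = (7*10)*(-210) = 70*(-210) = -14700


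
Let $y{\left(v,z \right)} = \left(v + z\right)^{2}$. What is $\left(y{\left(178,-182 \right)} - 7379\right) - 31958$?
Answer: $-39321$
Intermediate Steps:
$\left(y{\left(178,-182 \right)} - 7379\right) - 31958 = \left(\left(178 - 182\right)^{2} - 7379\right) - 31958 = \left(\left(-4\right)^{2} - 7379\right) - 31958 = \left(16 - 7379\right) - 31958 = -7363 - 31958 = -39321$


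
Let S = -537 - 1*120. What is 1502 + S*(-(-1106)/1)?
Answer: -725140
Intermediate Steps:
S = -657 (S = -537 - 120 = -657)
1502 + S*(-(-1106)/1) = 1502 - (-51903)*(-14/1) = 1502 - (-51903)*(-14*1) = 1502 - (-51903)*(-14) = 1502 - 657*1106 = 1502 - 726642 = -725140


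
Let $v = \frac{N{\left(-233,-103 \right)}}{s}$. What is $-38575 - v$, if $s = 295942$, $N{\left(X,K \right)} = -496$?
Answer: $- \frac{5707981077}{147971} \approx -38575.0$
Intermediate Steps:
$v = - \frac{248}{147971}$ ($v = - \frac{496}{295942} = \left(-496\right) \frac{1}{295942} = - \frac{248}{147971} \approx -0.001676$)
$-38575 - v = -38575 - - \frac{248}{147971} = -38575 + \frac{248}{147971} = - \frac{5707981077}{147971}$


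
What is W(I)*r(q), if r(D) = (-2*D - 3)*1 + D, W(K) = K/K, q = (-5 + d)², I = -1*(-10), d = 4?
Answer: -4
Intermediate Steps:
I = 10
q = 1 (q = (-5 + 4)² = (-1)² = 1)
W(K) = 1
r(D) = -3 - D (r(D) = (-3 - 2*D)*1 + D = (-3 - 2*D) + D = -3 - D)
W(I)*r(q) = 1*(-3 - 1*1) = 1*(-3 - 1) = 1*(-4) = -4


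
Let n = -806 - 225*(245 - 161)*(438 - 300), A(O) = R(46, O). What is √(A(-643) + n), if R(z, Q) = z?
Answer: 8*I*√40765 ≈ 1615.2*I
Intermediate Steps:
A(O) = 46
n = -2609006 (n = -806 - 18900*138 = -806 - 225*11592 = -806 - 2608200 = -2609006)
√(A(-643) + n) = √(46 - 2609006) = √(-2608960) = 8*I*√40765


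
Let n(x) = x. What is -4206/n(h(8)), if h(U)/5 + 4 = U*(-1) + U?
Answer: 2103/10 ≈ 210.30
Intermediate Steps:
h(U) = -20 (h(U) = -20 + 5*(U*(-1) + U) = -20 + 5*(-U + U) = -20 + 5*0 = -20 + 0 = -20)
-4206/n(h(8)) = -4206/(-20) = -4206*(-1/20) = 2103/10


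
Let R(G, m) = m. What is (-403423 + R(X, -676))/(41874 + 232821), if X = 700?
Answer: -404099/274695 ≈ -1.4711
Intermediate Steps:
(-403423 + R(X, -676))/(41874 + 232821) = (-403423 - 676)/(41874 + 232821) = -404099/274695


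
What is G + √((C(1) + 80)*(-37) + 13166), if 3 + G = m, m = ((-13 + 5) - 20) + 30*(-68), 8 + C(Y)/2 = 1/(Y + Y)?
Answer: -2071 + √10761 ≈ -1967.3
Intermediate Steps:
C(Y) = -16 + 1/Y (C(Y) = -16 + 2/(Y + Y) = -16 + 2/((2*Y)) = -16 + 2*(1/(2*Y)) = -16 + 1/Y)
m = -2068 (m = (-8 - 20) - 2040 = -28 - 2040 = -2068)
G = -2071 (G = -3 - 2068 = -2071)
G + √((C(1) + 80)*(-37) + 13166) = -2071 + √(((-16 + 1/1) + 80)*(-37) + 13166) = -2071 + √(((-16 + 1) + 80)*(-37) + 13166) = -2071 + √((-15 + 80)*(-37) + 13166) = -2071 + √(65*(-37) + 13166) = -2071 + √(-2405 + 13166) = -2071 + √10761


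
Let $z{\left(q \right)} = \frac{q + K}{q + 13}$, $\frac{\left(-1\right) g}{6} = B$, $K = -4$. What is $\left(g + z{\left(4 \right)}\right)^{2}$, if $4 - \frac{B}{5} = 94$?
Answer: $7290000$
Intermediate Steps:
$B = -450$ ($B = 20 - 470 = -450$)
$g = 2700$ ($g = \left(-6\right) \left(-450\right) = 2700$)
$z{\left(q \right)} = \frac{-4 + q}{13 + q}$ ($z{\left(q \right)} = \frac{q - 4}{q + 13} = \frac{-4 + q}{13 + q}$)
$\left(g + z{\left(4 \right)}\right)^{2} = \left(2700 + \frac{-4 + 4}{13 + 4}\right)^{2} = \left(2700 + \frac{1}{17} \cdot 0\right)^{2} = \left(2700 + 0\right)^{2} = 2700^{2} = 7290000$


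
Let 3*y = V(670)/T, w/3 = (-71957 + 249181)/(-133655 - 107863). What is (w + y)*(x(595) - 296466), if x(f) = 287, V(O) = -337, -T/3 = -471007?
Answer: 111258283611263243/170635002939 ≈ 6.5203e+5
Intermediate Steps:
T = 1413021 (T = -3*(-471007) = 1413021)
w = -88612/40253 (w = 3*((-71957 + 249181)/(-133655 - 107863)) = 3*(177224/(-241518)) = 3*(177224*(-1/241518)) = 3*(-88612/120759) = -88612/40253 ≈ -2.2014)
y = -337/4239063 (y = (-337/1413021)/3 = (-337*1/1413021)/3 = (⅓)*(-337/1413021) = -337/4239063 ≈ -7.9499e-5)
(w + y)*(x(595) - 296466) = (-88612/40253 - 337/4239063)*(287 - 296466) = -375645415817/170635002939*(-296179) = 111258283611263243/170635002939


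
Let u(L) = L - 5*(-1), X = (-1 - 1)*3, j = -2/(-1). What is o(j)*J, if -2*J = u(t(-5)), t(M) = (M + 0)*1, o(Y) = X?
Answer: 0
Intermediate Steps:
j = 2 (j = -2*(-1) = 2)
X = -6 (X = -2*3 = -6)
o(Y) = -6
t(M) = M (t(M) = M*1 = M)
u(L) = 5 + L (u(L) = L + 5 = 5 + L)
J = 0 (J = -(5 - 5)/2 = -½*0 = 0)
o(j)*J = -6*0 = 0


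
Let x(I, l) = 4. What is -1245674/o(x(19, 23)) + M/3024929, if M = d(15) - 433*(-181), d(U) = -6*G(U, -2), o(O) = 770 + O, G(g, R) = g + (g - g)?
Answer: -1884007408052/1170647523 ≈ -1609.4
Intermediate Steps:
G(g, R) = g (G(g, R) = g + 0 = g)
d(U) = -6*U
M = 78283 (M = -6*15 - 433*(-181) = -90 + 78373 = 78283)
-1245674/o(x(19, 23)) + M/3024929 = -1245674/(770 + 4) + 78283/3024929 = -1245674/774 + 78283*(1/3024929) = -1245674*1/774 + 78283/3024929 = -622837/387 + 78283/3024929 = -1884007408052/1170647523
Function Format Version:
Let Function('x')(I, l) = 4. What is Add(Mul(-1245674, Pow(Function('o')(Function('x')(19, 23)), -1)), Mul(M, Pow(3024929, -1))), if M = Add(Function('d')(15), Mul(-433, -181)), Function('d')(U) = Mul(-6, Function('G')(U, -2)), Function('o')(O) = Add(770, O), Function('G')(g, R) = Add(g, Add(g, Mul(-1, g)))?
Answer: Rational(-1884007408052, 1170647523) ≈ -1609.4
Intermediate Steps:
Function('G')(g, R) = g (Function('G')(g, R) = Add(g, 0) = g)
Function('d')(U) = Mul(-6, U)
M = 78283 (M = Add(Mul(-6, 15), Mul(-433, -181)) = Add(-90, 78373) = 78283)
Add(Mul(-1245674, Pow(Function('o')(Function('x')(19, 23)), -1)), Mul(M, Pow(3024929, -1))) = Add(Mul(-1245674, Pow(Add(770, 4), -1)), Mul(78283, Pow(3024929, -1))) = Add(Mul(-1245674, Pow(774, -1)), Mul(78283, Rational(1, 3024929))) = Add(Mul(-1245674, Rational(1, 774)), Rational(78283, 3024929)) = Add(Rational(-622837, 387), Rational(78283, 3024929)) = Rational(-1884007408052, 1170647523)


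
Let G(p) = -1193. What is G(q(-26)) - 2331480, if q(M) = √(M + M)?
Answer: -2332673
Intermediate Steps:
q(M) = √2*√M (q(M) = √(2*M) = √2*√M)
G(q(-26)) - 2331480 = -1193 - 2331480 = -2332673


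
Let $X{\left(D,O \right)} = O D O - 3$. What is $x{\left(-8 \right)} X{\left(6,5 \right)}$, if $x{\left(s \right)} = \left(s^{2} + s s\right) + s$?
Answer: $17640$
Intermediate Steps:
$x{\left(s \right)} = s + 2 s^{2}$ ($x{\left(s \right)} = \left(s^{2} + s^{2}\right) + s = 2 s^{2} + s = s + 2 s^{2}$)
$X{\left(D,O \right)} = -3 + D O^{2}$ ($X{\left(D,O \right)} = D O O - 3 = D O^{2} - 3 = -3 + D O^{2}$)
$x{\left(-8 \right)} X{\left(6,5 \right)} = - 8 \left(1 + 2 \left(-8\right)\right) \left(-3 + 6 \cdot 5^{2}\right) = - 8 \left(1 - 16\right) \left(-3 + 6 \cdot 25\right) = \left(-8\right) \left(-15\right) \left(-3 + 150\right) = 120 \cdot 147 = 17640$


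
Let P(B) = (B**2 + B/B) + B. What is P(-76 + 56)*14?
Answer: 5334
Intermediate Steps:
P(B) = 1 + B + B**2 (P(B) = (B**2 + 1) + B = (1 + B**2) + B = 1 + B + B**2)
P(-76 + 56)*14 = (1 + (-76 + 56) + (-76 + 56)**2)*14 = (1 - 20 + (-20)**2)*14 = (1 - 20 + 400)*14 = 381*14 = 5334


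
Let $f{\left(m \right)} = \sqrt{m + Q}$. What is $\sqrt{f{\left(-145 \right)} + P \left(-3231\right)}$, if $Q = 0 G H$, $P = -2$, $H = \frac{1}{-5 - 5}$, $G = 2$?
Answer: $\sqrt{6462 + i \sqrt{145}} \approx 80.387 + 0.0749 i$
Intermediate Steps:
$H = - \frac{1}{10}$ ($H = \frac{1}{-10} = - \frac{1}{10} \approx -0.1$)
$Q = 0$ ($Q = 0 \cdot 2 \left(- \frac{1}{10}\right) = 0 \left(- \frac{1}{10}\right) = 0$)
$f{\left(m \right)} = \sqrt{m}$ ($f{\left(m \right)} = \sqrt{m + 0} = \sqrt{m}$)
$\sqrt{f{\left(-145 \right)} + P \left(-3231\right)} = \sqrt{\sqrt{-145} - -6462} = \sqrt{i \sqrt{145} + 6462} = \sqrt{6462 + i \sqrt{145}}$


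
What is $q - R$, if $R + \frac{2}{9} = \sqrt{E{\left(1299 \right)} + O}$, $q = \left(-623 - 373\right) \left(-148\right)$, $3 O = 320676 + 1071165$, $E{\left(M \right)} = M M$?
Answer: $\frac{1326674}{9} - 2 \sqrt{537837} \approx 1.4594 \cdot 10^{5}$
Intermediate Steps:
$E{\left(M \right)} = M^{2}$
$O = 463947$ ($O = \frac{320676 + 1071165}{3} = \frac{1}{3} \cdot 1391841 = 463947$)
$q = 147408$ ($q = \left(-996\right) \left(-148\right) = 147408$)
$R = - \frac{2}{9} + 2 \sqrt{537837}$ ($R = - \frac{2}{9} + \sqrt{1299^{2} + 463947} = - \frac{2}{9} + \sqrt{1687401 + 463947} = - \frac{2}{9} + \sqrt{2151348} = - \frac{2}{9} + 2 \sqrt{537837} \approx 1466.5$)
$q - R = 147408 - \left(- \frac{2}{9} + 2 \sqrt{537837}\right) = 147408 + \left(\frac{2}{9} - 2 \sqrt{537837}\right) = \frac{1326674}{9} - 2 \sqrt{537837}$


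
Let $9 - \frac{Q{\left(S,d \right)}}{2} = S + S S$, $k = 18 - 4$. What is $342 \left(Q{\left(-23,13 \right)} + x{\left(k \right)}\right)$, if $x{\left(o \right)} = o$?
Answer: $-335160$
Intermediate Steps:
$k = 14$ ($k = 18 - 4 = 14$)
$Q{\left(S,d \right)} = 18 - 2 S - 2 S^{2}$ ($Q{\left(S,d \right)} = 18 - 2 \left(S + S S\right) = 18 - 2 \left(S + S^{2}\right) = 18 - \left(2 S + 2 S^{2}\right) = 18 - 2 S - 2 S^{2}$)
$342 \left(Q{\left(-23,13 \right)} + x{\left(k \right)}\right) = 342 \left(\left(18 - -46 - 2 \left(-23\right)^{2}\right) + 14\right) = 342 \left(\left(18 + 46 - 1058\right) + 14\right) = 342 \left(-994 + 14\right) = 342 \left(-980\right) = -335160$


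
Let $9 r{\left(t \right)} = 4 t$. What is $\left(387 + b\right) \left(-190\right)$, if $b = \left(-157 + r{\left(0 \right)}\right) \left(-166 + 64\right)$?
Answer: $-3116190$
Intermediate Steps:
$r{\left(t \right)} = \frac{4 t}{9}$
$b = 16014$ ($b = \left(-157 + \frac{4}{9} \cdot 0\right) \left(-166 + 64\right) = \left(-157 + 0\right) \left(-102\right) = \left(-157\right) \left(-102\right) = 16014$)
$\left(387 + b\right) \left(-190\right) = \left(387 + 16014\right) \left(-190\right) = 16401 \left(-190\right) = -3116190$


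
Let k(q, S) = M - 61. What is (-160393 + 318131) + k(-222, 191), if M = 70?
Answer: 157747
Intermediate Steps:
k(q, S) = 9 (k(q, S) = 70 - 61 = 9)
(-160393 + 318131) + k(-222, 191) = (-160393 + 318131) + 9 = 157738 + 9 = 157747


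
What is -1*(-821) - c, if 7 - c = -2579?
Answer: -1765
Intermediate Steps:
c = 2586 (c = 7 - 1*(-2579) = 7 + 2579 = 2586)
-1*(-821) - c = -1*(-821) - 1*2586 = 821 - 2586 = -1765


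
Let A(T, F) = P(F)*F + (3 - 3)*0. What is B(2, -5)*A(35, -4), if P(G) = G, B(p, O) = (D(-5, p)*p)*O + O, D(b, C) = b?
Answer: 720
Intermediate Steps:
B(p, O) = O - 5*O*p (B(p, O) = (-5*p)*O + O = -5*O*p + O = O - 5*O*p)
A(T, F) = F² (A(T, F) = F*F + (3 - 3)*0 = F² + 0*0 = F² + 0 = F²)
B(2, -5)*A(35, -4) = -5*(1 - 5*2)*(-4)² = -5*(1 - 10)*16 = -5*(-9)*16 = 45*16 = 720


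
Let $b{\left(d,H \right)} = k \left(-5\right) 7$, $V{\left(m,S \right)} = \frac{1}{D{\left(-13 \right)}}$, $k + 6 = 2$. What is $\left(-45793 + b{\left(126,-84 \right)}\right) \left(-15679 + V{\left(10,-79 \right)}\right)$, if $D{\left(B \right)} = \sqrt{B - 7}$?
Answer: $715793387 + \frac{45653 i \sqrt{5}}{10} \approx 7.1579 \cdot 10^{8} + 10208.0 i$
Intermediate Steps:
$k = -4$ ($k = -6 + 2 = -4$)
$D{\left(B \right)} = \sqrt{-7 + B}$
$V{\left(m,S \right)} = - \frac{i \sqrt{5}}{10}$ ($V{\left(m,S \right)} = \frac{1}{\sqrt{-7 - 13}} = \frac{1}{\sqrt{-20}} = \frac{1}{2 i \sqrt{5}} = - \frac{i \sqrt{5}}{10}$)
$b{\left(d,H \right)} = 140$ ($b{\left(d,H \right)} = \left(-4\right) \left(-5\right) 7 = 20 \cdot 7 = 140$)
$\left(-45793 + b{\left(126,-84 \right)}\right) \left(-15679 + V{\left(10,-79 \right)}\right) = \left(-45793 + 140\right) \left(-15679 - \frac{i \sqrt{5}}{10}\right) = - 45653 \left(-15679 - \frac{i \sqrt{5}}{10}\right) = 715793387 + \frac{45653 i \sqrt{5}}{10}$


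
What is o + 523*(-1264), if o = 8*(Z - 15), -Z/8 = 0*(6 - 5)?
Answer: -661192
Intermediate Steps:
Z = 0 (Z = -0*(6 - 5) = -0 = -8*0 = 0)
o = -120 (o = 8*(0 - 15) = 8*(-15) = -120)
o + 523*(-1264) = -120 + 523*(-1264) = -120 - 661072 = -661192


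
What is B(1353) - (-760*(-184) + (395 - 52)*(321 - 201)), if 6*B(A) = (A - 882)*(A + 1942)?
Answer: 155315/2 ≈ 77658.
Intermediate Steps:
B(A) = (-882 + A)*(1942 + A)/6 (B(A) = ((A - 882)*(A + 1942))/6 = ((-882 + A)*(1942 + A))/6 = (-882 + A)*(1942 + A)/6)
B(1353) - (-760*(-184) + (395 - 52)*(321 - 201)) = (-285474 + (1/6)*1353**2 + (530/3)*1353) - (-760*(-184) + (395 - 52)*(321 - 201)) = (-285474 + (1/6)*1830609 + 239030) - (139840 + 343*120) = (-285474 + 610203/2 + 239030) - (139840 + 41160) = 517315/2 - 1*181000 = 517315/2 - 181000 = 155315/2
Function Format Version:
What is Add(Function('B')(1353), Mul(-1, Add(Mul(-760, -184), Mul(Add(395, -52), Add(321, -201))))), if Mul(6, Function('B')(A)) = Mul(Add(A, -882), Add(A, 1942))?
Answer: Rational(155315, 2) ≈ 77658.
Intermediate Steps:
Function('B')(A) = Mul(Rational(1, 6), Add(-882, A), Add(1942, A)) (Function('B')(A) = Mul(Rational(1, 6), Mul(Add(A, -882), Add(A, 1942))) = Mul(Rational(1, 6), Mul(Add(-882, A), Add(1942, A))) = Mul(Rational(1, 6), Add(-882, A), Add(1942, A)))
Add(Function('B')(1353), Mul(-1, Add(Mul(-760, -184), Mul(Add(395, -52), Add(321, -201))))) = Add(Add(-285474, Mul(Rational(1, 6), Pow(1353, 2)), Mul(Rational(530, 3), 1353)), Mul(-1, Add(Mul(-760, -184), Mul(Add(395, -52), Add(321, -201))))) = Add(Add(-285474, Mul(Rational(1, 6), 1830609), 239030), Mul(-1, Add(139840, Mul(343, 120)))) = Add(Add(-285474, Rational(610203, 2), 239030), Mul(-1, Add(139840, 41160))) = Add(Rational(517315, 2), Mul(-1, 181000)) = Add(Rational(517315, 2), -181000) = Rational(155315, 2)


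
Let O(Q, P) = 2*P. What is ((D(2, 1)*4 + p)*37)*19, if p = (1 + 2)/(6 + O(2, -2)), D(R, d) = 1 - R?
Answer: -3515/2 ≈ -1757.5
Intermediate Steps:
p = 3/2 (p = (1 + 2)/(6 + 2*(-2)) = 3/(6 - 4) = 3/2 ≈ 1.5000)
((D(2, 1)*4 + p)*37)*19 = (((1 - 1*2)*4 + 3/2)*37)*19 = (((1 - 2)*4 + 3/2)*37)*19 = ((-1*4 + 3/2)*37)*19 = ((-4 + 3/2)*37)*19 = -5/2*37*19 = -185/2*19 = -3515/2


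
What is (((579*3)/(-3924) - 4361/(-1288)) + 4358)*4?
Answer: 87463077/5014 ≈ 17444.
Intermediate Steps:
(((579*3)/(-3924) - 4361/(-1288)) + 4358)*4 = ((1737*(-1/3924) - 4361*(-1/1288)) + 4358)*4 = ((-193/436 + 623/184) + 4358)*4 = (59029/20056 + 4358)*4 = (87463077/20056)*4 = 87463077/5014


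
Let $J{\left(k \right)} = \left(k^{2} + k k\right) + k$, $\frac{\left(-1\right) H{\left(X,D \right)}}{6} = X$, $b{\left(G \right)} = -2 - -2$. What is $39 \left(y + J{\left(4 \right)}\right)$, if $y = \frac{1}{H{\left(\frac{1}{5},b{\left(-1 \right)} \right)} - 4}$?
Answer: $\frac{2793}{2} \approx 1396.5$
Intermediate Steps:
$b{\left(G \right)} = 0$ ($b{\left(G \right)} = -2 + 2 = 0$)
$H{\left(X,D \right)} = - 6 X$
$y = - \frac{5}{26}$ ($y = \frac{1}{- \frac{6}{5} - 4} = \frac{1}{- \frac{26}{5}} = - \frac{5}{26} \approx -0.19231$)
$J{\left(k \right)} = k + 2 k^{2}$ ($J{\left(k \right)} = \left(k^{2} + k^{2}\right) + k = 2 k^{2} + k = k + 2 k^{2}$)
$39 \left(y + J{\left(4 \right)}\right) = 39 \left(- \frac{5}{26} + 4 \left(1 + 2 \cdot 4\right)\right) = 39 \left(- \frac{5}{26} + 4 \left(1 + 8\right)\right) = 39 \left(- \frac{5}{26} + 4 \cdot 9\right) = 39 \left(- \frac{5}{26} + 36\right) = 39 \cdot \frac{931}{26} = \frac{2793}{2}$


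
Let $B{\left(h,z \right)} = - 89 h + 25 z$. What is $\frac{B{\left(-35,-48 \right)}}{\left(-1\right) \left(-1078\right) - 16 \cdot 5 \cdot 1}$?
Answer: $\frac{1915}{998} \approx 1.9188$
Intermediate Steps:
$\frac{B{\left(-35,-48 \right)}}{\left(-1\right) \left(-1078\right) - 16 \cdot 5 \cdot 1} = \frac{\left(-89\right) \left(-35\right) + 25 \left(-48\right)}{\left(-1\right) \left(-1078\right) - 16 \cdot 5 \cdot 1} = \frac{3115 - 1200}{1078 - 80 \cdot 1} = \frac{1915}{1078 - 80} = \frac{1915}{998}$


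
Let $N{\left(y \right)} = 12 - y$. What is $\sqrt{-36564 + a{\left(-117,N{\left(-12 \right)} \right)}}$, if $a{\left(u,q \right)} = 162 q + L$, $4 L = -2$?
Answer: $\frac{i \sqrt{130706}}{2} \approx 180.77 i$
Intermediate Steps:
$L = - \frac{1}{2}$ ($L = \frac{1}{4} \left(-2\right) = - \frac{1}{2} \approx -0.5$)
$a{\left(u,q \right)} = - \frac{1}{2} + 162 q$ ($a{\left(u,q \right)} = 162 q - \frac{1}{2} = - \frac{1}{2} + 162 q$)
$\sqrt{-36564 + a{\left(-117,N{\left(-12 \right)} \right)}} = \sqrt{-36564 - \left(\frac{1}{2} - 162 \left(12 - -12\right)\right)} = \sqrt{-36564 - \left(\frac{1}{2} - 162 \left(12 + 12\right)\right)} = \sqrt{-36564 + \left(- \frac{1}{2} + 162 \cdot 24\right)} = \sqrt{-36564 + \left(- \frac{1}{2} + 3888\right)} = \sqrt{-36564 + \frac{7775}{2}} = \sqrt{- \frac{65353}{2}} = \frac{i \sqrt{130706}}{2}$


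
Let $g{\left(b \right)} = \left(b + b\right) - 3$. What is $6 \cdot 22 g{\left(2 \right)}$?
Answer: $132$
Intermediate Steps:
$g{\left(b \right)} = -3 + 2 b$ ($g{\left(b \right)} = 2 b - 3 = -3 + 2 b$)
$6 \cdot 22 g{\left(2 \right)} = 6 \cdot 22 \left(-3 + 2 \cdot 2\right) = 132 \left(-3 + 4\right) = 132 \cdot 1 = 132$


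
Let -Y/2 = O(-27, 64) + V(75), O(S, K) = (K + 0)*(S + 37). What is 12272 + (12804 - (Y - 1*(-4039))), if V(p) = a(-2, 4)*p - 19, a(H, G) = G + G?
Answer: 23479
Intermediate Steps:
a(H, G) = 2*G
O(S, K) = K*(37 + S)
V(p) = -19 + 8*p (V(p) = (2*4)*p - 19 = 8*p - 19 = -19 + 8*p)
Y = -2442 (Y = -2*(64*(37 - 27) + (-19 + 8*75)) = -2*(64*10 + (-19 + 600)) = -2*(640 + 581) = -2*1221 = -2442)
12272 + (12804 - (Y - 1*(-4039))) = 12272 + (12804 - (-2442 - 1*(-4039))) = 12272 + (12804 - (-2442 + 4039)) = 12272 + (12804 - 1*1597) = 12272 + (12804 - 1597) = 12272 + 11207 = 23479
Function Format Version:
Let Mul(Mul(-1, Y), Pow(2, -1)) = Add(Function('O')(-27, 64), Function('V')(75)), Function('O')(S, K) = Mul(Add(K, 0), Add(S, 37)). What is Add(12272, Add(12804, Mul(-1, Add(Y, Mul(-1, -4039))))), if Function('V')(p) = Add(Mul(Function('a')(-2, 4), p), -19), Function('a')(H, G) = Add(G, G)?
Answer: 23479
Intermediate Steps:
Function('a')(H, G) = Mul(2, G)
Function('O')(S, K) = Mul(K, Add(37, S))
Function('V')(p) = Add(-19, Mul(8, p)) (Function('V')(p) = Add(Mul(Mul(2, 4), p), -19) = Add(Mul(8, p), -19) = Add(-19, Mul(8, p)))
Y = -2442 (Y = Mul(-2, Add(Mul(64, Add(37, -27)), Add(-19, Mul(8, 75)))) = Mul(-2, Add(Mul(64, 10), Add(-19, 600))) = Mul(-2, Add(640, 581)) = Mul(-2, 1221) = -2442)
Add(12272, Add(12804, Mul(-1, Add(Y, Mul(-1, -4039))))) = Add(12272, Add(12804, Mul(-1, Add(-2442, Mul(-1, -4039))))) = Add(12272, Add(12804, Mul(-1, Add(-2442, 4039)))) = Add(12272, Add(12804, Mul(-1, 1597))) = Add(12272, Add(12804, -1597)) = Add(12272, 11207) = 23479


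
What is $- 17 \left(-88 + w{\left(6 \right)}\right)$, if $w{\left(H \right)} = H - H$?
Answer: $1496$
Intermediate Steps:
$w{\left(H \right)} = 0$
$- 17 \left(-88 + w{\left(6 \right)}\right) = - 17 \left(-88 + 0\right) = \left(-17\right) \left(-88\right) = 1496$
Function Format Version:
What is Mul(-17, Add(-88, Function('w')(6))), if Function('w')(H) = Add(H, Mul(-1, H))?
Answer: 1496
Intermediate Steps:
Function('w')(H) = 0
Mul(-17, Add(-88, Function('w')(6))) = Mul(-17, Add(-88, 0)) = Mul(-17, -88) = 1496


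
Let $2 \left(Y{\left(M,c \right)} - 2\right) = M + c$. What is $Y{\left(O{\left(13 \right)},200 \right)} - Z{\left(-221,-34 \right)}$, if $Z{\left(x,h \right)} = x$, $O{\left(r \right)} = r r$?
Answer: $\frac{815}{2} \approx 407.5$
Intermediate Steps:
$O{\left(r \right)} = r^{2}$
$Y{\left(M,c \right)} = 2 + \frac{M}{2} + \frac{c}{2}$ ($Y{\left(M,c \right)} = 2 + \frac{M + c}{2} = 2 + \left(\frac{M}{2} + \frac{c}{2}\right) = 2 + \frac{M}{2} + \frac{c}{2}$)
$Y{\left(O{\left(13 \right)},200 \right)} - Z{\left(-221,-34 \right)} = \left(2 + \frac{13^{2}}{2} + \frac{1}{2} \cdot 200\right) - -221 = \left(2 + \frac{1}{2} \cdot 169 + 100\right) + 221 = \left(2 + \frac{169}{2} + 100\right) + 221 = \frac{373}{2} + 221 = \frac{815}{2}$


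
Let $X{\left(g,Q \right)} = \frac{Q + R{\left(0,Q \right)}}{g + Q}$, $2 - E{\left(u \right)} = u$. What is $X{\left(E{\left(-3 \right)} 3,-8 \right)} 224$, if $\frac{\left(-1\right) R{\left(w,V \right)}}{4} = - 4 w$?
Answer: $-256$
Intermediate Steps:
$E{\left(u \right)} = 2 - u$
$R{\left(w,V \right)} = 16 w$ ($R{\left(w,V \right)} = - 4 \left(- 4 w\right) = 16 w$)
$X{\left(g,Q \right)} = \frac{Q}{Q + g}$ ($X{\left(g,Q \right)} = \frac{Q + 16 \cdot 0}{g + Q} = \frac{Q + 0}{Q + g} = \frac{Q}{Q + g}$)
$X{\left(E{\left(-3 \right)} 3,-8 \right)} 224 = - \frac{8}{-8 + \left(2 - -3\right) 3} \cdot 224 = - \frac{8}{-8 + \left(2 + 3\right) 3} \cdot 224 = - \frac{8}{-8 + 5 \cdot 3} \cdot 224 = - \frac{8}{-8 + 15} \cdot 224 = - \frac{8}{7} \cdot 224 = \left(-8\right) \frac{1}{7} \cdot 224 = \left(- \frac{8}{7}\right) 224 = -256$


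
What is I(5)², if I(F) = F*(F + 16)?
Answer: 11025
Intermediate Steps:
I(F) = F*(16 + F)
I(5)² = (5*(16 + 5))² = (5*21)² = 105² = 11025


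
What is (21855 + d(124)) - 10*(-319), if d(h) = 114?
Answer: 25159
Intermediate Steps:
(21855 + d(124)) - 10*(-319) = (21855 + 114) - 10*(-319) = 21969 + 3190 = 25159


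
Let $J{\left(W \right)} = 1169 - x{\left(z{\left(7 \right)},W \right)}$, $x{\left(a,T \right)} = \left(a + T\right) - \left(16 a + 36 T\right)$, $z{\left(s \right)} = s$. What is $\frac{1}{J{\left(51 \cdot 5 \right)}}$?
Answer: $\frac{1}{10199} \approx 9.8049 \cdot 10^{-5}$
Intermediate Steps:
$x{\left(a,T \right)} = - 35 T - 15 a$ ($x{\left(a,T \right)} = \left(T + a\right) - \left(16 a + 36 T\right) = - 35 T - 15 a$)
$J{\left(W \right)} = 1274 + 35 W$ ($J{\left(W \right)} = 1169 - \left(- 35 W - 105\right) = 1169 - \left(-105 - 35 W\right) = 1169 + \left(105 + 35 W\right) = 1274 + 35 W$)
$\frac{1}{J{\left(51 \cdot 5 \right)}} = \frac{1}{1274 + 35 \cdot 51 \cdot 5} = \frac{1}{1274 + 35 \cdot 255} = \frac{1}{1274 + 8925} = \frac{1}{10199}$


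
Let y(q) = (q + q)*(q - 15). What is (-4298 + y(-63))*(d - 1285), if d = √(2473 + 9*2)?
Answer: -7106050 + 5530*√2491 ≈ -6.8300e+6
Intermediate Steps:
d = √2491 (d = √(2473 + 18) = √2491 ≈ 49.910)
y(q) = 2*q*(-15 + q) (y(q) = (2*q)*(-15 + q) = 2*q*(-15 + q))
(-4298 + y(-63))*(d - 1285) = (-4298 + 2*(-63)*(-15 - 63))*(√2491 - 1285) = (-4298 + 2*(-63)*(-78))*(-1285 + √2491) = (-4298 + 9828)*(-1285 + √2491) = 5530*(-1285 + √2491) = -7106050 + 5530*√2491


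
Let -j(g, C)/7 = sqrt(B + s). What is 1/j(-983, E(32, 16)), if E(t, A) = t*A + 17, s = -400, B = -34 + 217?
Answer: I*sqrt(217)/1519 ≈ 0.0096978*I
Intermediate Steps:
B = 183
E(t, A) = 17 + A*t (E(t, A) = A*t + 17 = 17 + A*t)
j(g, C) = -7*I*sqrt(217) (j(g, C) = -7*sqrt(183 - 400) = -7*I*sqrt(217))
1/j(-983, E(32, 16)) = 1/(-7*I*sqrt(217)) = I*sqrt(217)/1519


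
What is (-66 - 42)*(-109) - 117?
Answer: 11655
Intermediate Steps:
(-66 - 42)*(-109) - 117 = -108*(-109) - 117 = 11772 - 117 = 11655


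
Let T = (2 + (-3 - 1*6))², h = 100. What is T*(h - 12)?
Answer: 4312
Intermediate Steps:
T = 49 (T = (2 + (-3 - 6))² = (2 - 9)² = (-7)² = 49)
T*(h - 12) = 49*(100 - 12) = 49*88 = 4312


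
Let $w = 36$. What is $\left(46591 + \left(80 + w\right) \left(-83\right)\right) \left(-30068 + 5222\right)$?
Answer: $-918382698$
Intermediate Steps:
$\left(46591 + \left(80 + w\right) \left(-83\right)\right) \left(-30068 + 5222\right) = \left(46591 + \left(80 + 36\right) \left(-83\right)\right) \left(-30068 + 5222\right) = \left(46591 + 116 \left(-83\right)\right) \left(-24846\right) = \left(46591 - 9628\right) \left(-24846\right) = 36963 \left(-24846\right) = -918382698$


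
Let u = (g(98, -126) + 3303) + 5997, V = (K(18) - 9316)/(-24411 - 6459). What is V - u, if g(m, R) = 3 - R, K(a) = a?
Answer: -145531966/15435 ≈ -9428.7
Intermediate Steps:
V = 4649/15435 (V = (18 - 9316)/(-24411 - 6459) = -9298/(-30870) = -9298*(-1/30870) = 4649/15435 ≈ 0.30120)
u = 9429 (u = ((3 - 1*(-126)) + 3303) + 5997 = ((3 + 126) + 3303) + 5997 = (129 + 3303) + 5997 = 3432 + 5997 = 9429)
V - u = 4649/15435 - 1*9429 = 4649/15435 - 9429 = -145531966/15435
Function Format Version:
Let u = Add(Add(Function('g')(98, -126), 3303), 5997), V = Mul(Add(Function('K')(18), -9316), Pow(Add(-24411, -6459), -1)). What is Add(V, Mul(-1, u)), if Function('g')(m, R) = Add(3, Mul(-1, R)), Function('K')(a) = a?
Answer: Rational(-145531966, 15435) ≈ -9428.7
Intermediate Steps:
V = Rational(4649, 15435) (V = Mul(Add(18, -9316), Pow(Add(-24411, -6459), -1)) = Mul(-9298, Pow(-30870, -1)) = Mul(-9298, Rational(-1, 30870)) = Rational(4649, 15435) ≈ 0.30120)
u = 9429 (u = Add(Add(Add(3, Mul(-1, -126)), 3303), 5997) = Add(Add(Add(3, 126), 3303), 5997) = Add(Add(129, 3303), 5997) = Add(3432, 5997) = 9429)
Add(V, Mul(-1, u)) = Add(Rational(4649, 15435), Mul(-1, 9429)) = Add(Rational(4649, 15435), -9429) = Rational(-145531966, 15435)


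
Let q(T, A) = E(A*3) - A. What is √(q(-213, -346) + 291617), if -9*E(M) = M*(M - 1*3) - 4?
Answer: √1547113/3 ≈ 414.61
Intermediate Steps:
E(M) = 4/9 - M*(-3 + M)/9 (E(M) = -(M*(M - 1*3) - 4)/9 = -(M*(M - 3) - 4)/9 = -(M*(-3 + M) - 4)/9 = -(-4 + M*(-3 + M))/9 = 4/9 - M*(-3 + M)/9)
q(T, A) = 4/9 - A² (q(T, A) = (4/9 - 9*A²/9 + (A*3)/3) - A = (4/9 - 9*A²/9 + (3*A)/3) - A = (4/9 - A² + A) - A = (4/9 + A - A²) - A = 4/9 - A²)
√(q(-213, -346) + 291617) = √((4/9 - 1*(-346)²) + 291617) = √((4/9 - 1*119716) + 291617) = √((4/9 - 119716) + 291617) = √(-1077440/9 + 291617) = √(1547113/9) = √1547113/3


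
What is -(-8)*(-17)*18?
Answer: -2448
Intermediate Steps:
-(-8)*(-17)*18 = -8*17*18 = -136*18 = -2448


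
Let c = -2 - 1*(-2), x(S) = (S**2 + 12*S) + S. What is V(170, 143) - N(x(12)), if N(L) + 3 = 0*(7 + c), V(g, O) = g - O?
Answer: 30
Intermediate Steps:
x(S) = S**2 + 13*S
c = 0 (c = -2 + 2 = 0)
N(L) = -3 (N(L) = -3 + 0*(7 + 0) = -3 + 0*7 = -3 + 0 = -3)
V(170, 143) - N(x(12)) = (170 - 1*143) - 1*(-3) = (170 - 143) + 3 = 27 + 3 = 30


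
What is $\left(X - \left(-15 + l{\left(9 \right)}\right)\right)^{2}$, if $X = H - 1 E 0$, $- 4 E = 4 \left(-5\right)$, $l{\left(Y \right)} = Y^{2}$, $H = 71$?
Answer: $25$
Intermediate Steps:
$E = 5$ ($E = - \frac{4 \left(-5\right)}{4} = \left(- \frac{1}{4}\right) \left(-20\right) = 5$)
$X = 71$ ($X = 71 - 1 \cdot 5 \cdot 0 = 71 - 5 \cdot 0 = 71 - 0 = 71 + 0 = 71$)
$\left(X - \left(-15 + l{\left(9 \right)}\right)\right)^{2} = \left(71 + \left(15 - 9^{2}\right)\right)^{2} = \left(71 + \left(15 - 81\right)\right)^{2} = \left(71 - 66\right)^{2} = 5^{2} = 25$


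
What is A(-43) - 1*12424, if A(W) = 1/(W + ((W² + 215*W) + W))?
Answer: -92956369/7482 ≈ -12424.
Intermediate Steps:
A(W) = 1/(W² + 217*W) (A(W) = 1/(W + (W² + 216*W)) = 1/(W² + 217*W))
A(-43) - 1*12424 = 1/((-43)*(217 - 43)) - 1*12424 = -1/43/174 - 12424 = -1/43*1/174 - 12424 = -1/7482 - 12424 = -92956369/7482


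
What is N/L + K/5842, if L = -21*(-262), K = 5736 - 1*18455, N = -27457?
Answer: -2504171/349377 ≈ -7.1675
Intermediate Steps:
K = -12719 (K = 5736 - 18455 = -12719)
L = 5502
N/L + K/5842 = -27457/5502 - 12719/5842 = -27457*1/5502 - 12719*1/5842 = -27457/5502 - 553/254 = -2504171/349377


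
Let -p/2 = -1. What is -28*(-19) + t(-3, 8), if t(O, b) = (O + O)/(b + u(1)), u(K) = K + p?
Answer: 5846/11 ≈ 531.45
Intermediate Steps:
p = 2 (p = -2*(-1) = 2)
u(K) = 2 + K (u(K) = K + 2 = 2 + K)
t(O, b) = 2*O/(3 + b) (t(O, b) = (O + O)/(b + (2 + 1)) = (2*O)/(b + 3) = (2*O)/(3 + b) = 2*O/(3 + b))
-28*(-19) + t(-3, 8) = -28*(-19) + 2*(-3)/(3 + 8) = 532 + 2*(-3)/11 = 532 + 2*(-3)*(1/11) = 532 - 6/11 = 5846/11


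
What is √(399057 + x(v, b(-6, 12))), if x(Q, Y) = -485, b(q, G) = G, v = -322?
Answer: 2*√99643 ≈ 631.33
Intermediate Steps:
√(399057 + x(v, b(-6, 12))) = √(399057 - 485) = √398572 = 2*√99643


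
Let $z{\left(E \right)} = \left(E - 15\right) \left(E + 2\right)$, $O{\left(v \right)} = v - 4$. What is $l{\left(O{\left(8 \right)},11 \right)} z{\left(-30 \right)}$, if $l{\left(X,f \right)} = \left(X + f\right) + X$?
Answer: $23940$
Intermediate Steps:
$O{\left(v \right)} = -4 + v$
$z{\left(E \right)} = \left(-15 + E\right) \left(2 + E\right)$
$l{\left(X,f \right)} = f + 2 X$
$l{\left(O{\left(8 \right)},11 \right)} z{\left(-30 \right)} = \left(11 + 2 \left(-4 + 8\right)\right) \left(-30 + \left(-30\right)^{2} - -390\right) = \left(11 + 2 \cdot 4\right) \left(-30 + 900 + 390\right) = \left(11 + 8\right) 1260 = 19 \cdot 1260 = 23940$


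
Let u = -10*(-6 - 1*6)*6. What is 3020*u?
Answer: 2174400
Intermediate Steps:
u = 720 (u = -10*(-6 - 6)*6 = -10*(-12)*6 = 120*6 = 720)
3020*u = 3020*720 = 2174400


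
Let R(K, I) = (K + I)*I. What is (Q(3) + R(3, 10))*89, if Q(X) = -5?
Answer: 11125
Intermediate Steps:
R(K, I) = I*(I + K) (R(K, I) = (I + K)*I = I*(I + K))
(Q(3) + R(3, 10))*89 = (-5 + 10*(10 + 3))*89 = (-5 + 10*13)*89 = (-5 + 130)*89 = 125*89 = 11125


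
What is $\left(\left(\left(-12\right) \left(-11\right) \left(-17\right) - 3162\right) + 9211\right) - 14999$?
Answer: $-11194$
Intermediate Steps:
$\left(\left(\left(-12\right) \left(-11\right) \left(-17\right) - 3162\right) + 9211\right) - 14999 = \left(\left(132 \left(-17\right) - 3162\right) + 9211\right) - 14999 = \left(\left(-2244 - 3162\right) + 9211\right) - 14999 = \left(-5406 + 9211\right) - 14999 = 3805 - 14999 = -11194$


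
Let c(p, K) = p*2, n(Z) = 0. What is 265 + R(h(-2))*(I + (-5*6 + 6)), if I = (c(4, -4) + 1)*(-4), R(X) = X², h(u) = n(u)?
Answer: 265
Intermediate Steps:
c(p, K) = 2*p
h(u) = 0
I = -36 (I = (2*4 + 1)*(-4) = (8 + 1)*(-4) = 9*(-4) = -36)
265 + R(h(-2))*(I + (-5*6 + 6)) = 265 + 0²*(-36 + (-5*6 + 6)) = 265 + 0*(-36 + (-30 + 6)) = 265 + 0*(-36 - 24) = 265 + 0*(-60) = 265 + 0 = 265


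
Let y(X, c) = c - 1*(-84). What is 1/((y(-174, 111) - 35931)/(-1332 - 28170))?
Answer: 4917/5956 ≈ 0.82555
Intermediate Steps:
y(X, c) = 84 + c (y(X, c) = c + 84 = 84 + c)
1/((y(-174, 111) - 35931)/(-1332 - 28170)) = 1/(((84 + 111) - 35931)/(-1332 - 28170)) = 1/((195 - 35931)/(-29502)) = 1/(-35736*(-1/29502)) = 1/(5956/4917) = 4917/5956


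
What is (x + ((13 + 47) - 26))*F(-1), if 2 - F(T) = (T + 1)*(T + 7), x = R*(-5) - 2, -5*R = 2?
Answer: 68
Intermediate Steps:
R = -⅖ (R = -⅕*2 = -⅖ ≈ -0.40000)
x = 0 (x = -⅖*(-5) - 2 = 2 - 2 = 0)
F(T) = 2 - (1 + T)*(7 + T) (F(T) = 2 - (T + 1)*(T + 7) = 2 - (1 + T)*(7 + T))
(x + ((13 + 47) - 26))*F(-1) = (0 + ((13 + 47) - 26))*(-5 - 1*(-1)² - 8*(-1)) = (0 + (60 - 26))*(-5 - 1*1 + 8) = (0 + 34)*(-5 - 1 + 8) = 34*2 = 68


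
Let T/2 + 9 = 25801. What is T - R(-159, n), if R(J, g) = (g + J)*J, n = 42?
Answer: 32981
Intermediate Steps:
T = 51584 (T = -18 + 2*25801 = -18 + 51602 = 51584)
R(J, g) = J*(J + g) (R(J, g) = (J + g)*J = J*(J + g))
T - R(-159, n) = 51584 - (-159)*(-159 + 42) = 51584 - (-159)*(-117) = 51584 - 1*18603 = 51584 - 18603 = 32981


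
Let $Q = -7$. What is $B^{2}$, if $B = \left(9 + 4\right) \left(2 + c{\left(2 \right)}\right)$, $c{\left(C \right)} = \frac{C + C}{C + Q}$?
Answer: $\frac{6084}{25} \approx 243.36$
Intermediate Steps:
$c{\left(C \right)} = \frac{2 C}{-7 + C}$ ($c{\left(C \right)} = \frac{C + C}{C - 7} = \frac{2 C}{-7 + C}$)
$B = \frac{78}{5}$ ($B = \left(9 + 4\right) \left(2 + 2 \cdot 2 \frac{1}{-7 + 2}\right) = 13 \left(2 + 2 \cdot 2 \frac{1}{-5}\right) = 13 \left(2 + 2 \cdot 2 \left(- \frac{1}{5}\right)\right) = 13 \left(2 - \frac{4}{5}\right) = 13 \cdot \frac{6}{5} = \frac{78}{5} \approx 15.6$)
$B^{2} = \left(\frac{78}{5}\right)^{2} = \frac{6084}{25}$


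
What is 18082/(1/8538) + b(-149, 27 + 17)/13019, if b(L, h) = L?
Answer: 2009926806055/13019 ≈ 1.5438e+8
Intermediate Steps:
18082/(1/8538) + b(-149, 27 + 17)/13019 = 18082/(1/8538) - 149/13019 = 18082/(1/8538) - 149*1/13019 = 18082*8538 - 149/13019 = 154384116 - 149/13019 = 2009926806055/13019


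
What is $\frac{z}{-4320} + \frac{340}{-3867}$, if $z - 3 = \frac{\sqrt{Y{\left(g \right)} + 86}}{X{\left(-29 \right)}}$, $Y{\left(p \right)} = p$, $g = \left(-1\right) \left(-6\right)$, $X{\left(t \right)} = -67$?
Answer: $- \frac{164489}{1856160} + \frac{\sqrt{23}}{144720} \approx -0.088585$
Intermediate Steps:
$g = 6$
$z = 3 - \frac{2 \sqrt{23}}{67}$ ($z = 3 + \frac{\sqrt{6 + 86}}{-67} = 3 + \sqrt{92} \left(- \frac{1}{67}\right) = 3 + 2 \sqrt{23} \left(- \frac{1}{67}\right) = 3 - \frac{2 \sqrt{23}}{67} \approx 2.8568$)
$\frac{z}{-4320} + \frac{340}{-3867} = \frac{3 - \frac{2 \sqrt{23}}{67}}{-4320} + \frac{340}{-3867} = \left(3 - \frac{2 \sqrt{23}}{67}\right) \left(- \frac{1}{4320}\right) + 340 \left(- \frac{1}{3867}\right) = \left(- \frac{1}{1440} + \frac{\sqrt{23}}{144720}\right) - \frac{340}{3867} = - \frac{164489}{1856160} + \frac{\sqrt{23}}{144720}$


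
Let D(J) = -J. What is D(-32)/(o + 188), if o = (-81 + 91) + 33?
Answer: 32/231 ≈ 0.13853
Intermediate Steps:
o = 43 (o = 10 + 33 = 43)
D(-32)/(o + 188) = (-1*(-32))/(43 + 188) = 32/231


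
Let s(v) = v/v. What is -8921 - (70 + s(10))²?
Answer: -13962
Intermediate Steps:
s(v) = 1
-8921 - (70 + s(10))² = -8921 - (70 + 1)² = -8921 - 1*71² = -8921 - 1*5041 = -8921 - 5041 = -13962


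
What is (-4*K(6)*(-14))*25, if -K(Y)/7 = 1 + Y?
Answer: -68600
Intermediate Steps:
K(Y) = -7 - 7*Y (K(Y) = -7*(1 + Y) = -7 - 7*Y)
(-4*K(6)*(-14))*25 = (-4*(-7 - 7*6)*(-14))*25 = (-4*(-7 - 42)*(-14))*25 = (-4*(-49)*(-14))*25 = (196*(-14))*25 = -2744*25 = -68600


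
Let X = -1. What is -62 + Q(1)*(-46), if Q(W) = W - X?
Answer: -154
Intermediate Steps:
Q(W) = 1 + W (Q(W) = W - 1*(-1) = W + 1 = 1 + W)
-62 + Q(1)*(-46) = -62 + (1 + 1)*(-46) = -62 + 2*(-46) = -62 - 92 = -154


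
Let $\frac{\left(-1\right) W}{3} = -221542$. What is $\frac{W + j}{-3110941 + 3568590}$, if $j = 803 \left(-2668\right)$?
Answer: $- \frac{1477778}{457649} \approx -3.2291$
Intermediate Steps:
$W = 664626$ ($W = \left(-3\right) \left(-221542\right) = 664626$)
$j = -2142404$
$\frac{W + j}{-3110941 + 3568590} = \frac{664626 - 2142404}{-3110941 + 3568590} = - \frac{1477778}{457649}$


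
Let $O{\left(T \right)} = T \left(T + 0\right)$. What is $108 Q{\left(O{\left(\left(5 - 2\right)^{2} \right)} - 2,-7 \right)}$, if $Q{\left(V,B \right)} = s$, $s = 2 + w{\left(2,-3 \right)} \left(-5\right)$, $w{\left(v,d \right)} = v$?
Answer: $-864$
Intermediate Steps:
$O{\left(T \right)} = T^{2}$ ($O{\left(T \right)} = T T = T^{2}$)
$s = -8$ ($s = 2 + 2 \left(-5\right) = 2 - 10 = -8$)
$Q{\left(V,B \right)} = -8$
$108 Q{\left(O{\left(\left(5 - 2\right)^{2} \right)} - 2,-7 \right)} = 108 \left(-8\right) = -864$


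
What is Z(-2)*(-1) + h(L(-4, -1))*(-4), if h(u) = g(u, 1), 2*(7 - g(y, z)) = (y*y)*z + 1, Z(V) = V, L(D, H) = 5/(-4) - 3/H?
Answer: -143/8 ≈ -17.875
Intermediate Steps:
L(D, H) = -5/4 - 3/H (L(D, H) = 5*(-¼) - 3/H = -5/4 - 3/H)
g(y, z) = 13/2 - z*y²/2 (g(y, z) = 7 - ((y*y)*z + 1)/2 = 7 - (y²*z + 1)/2 = 7 - (z*y² + 1)/2 = 7 - (1 + z*y²)/2 = 7 + (-½ - z*y²/2) = 13/2 - z*y²/2)
h(u) = 13/2 - u²/2 (h(u) = 13/2 - ½*1*u² = 13/2 - u²/2)
Z(-2)*(-1) + h(L(-4, -1))*(-4) = -2*(-1) + (13/2 - (-5/4 - 3/(-1))²/2)*(-4) = 2 + (13/2 - (-5/4 - 3*(-1))²/2)*(-4) = 2 + (13/2 - (-5/4 + 3)²/2)*(-4) = 2 + (13/2 - (7/4)²/2)*(-4) = 2 + (13/2 - ½*49/16)*(-4) = 2 + (13/2 - 49/32)*(-4) = 2 + (159/32)*(-4) = 2 - 159/8 = -143/8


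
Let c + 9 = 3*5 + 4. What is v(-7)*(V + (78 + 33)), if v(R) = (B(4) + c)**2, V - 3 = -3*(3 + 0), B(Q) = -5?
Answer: 2625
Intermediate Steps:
c = 10 (c = -9 + (3*5 + 4) = -9 + (15 + 4) = -9 + 19 = 10)
V = -6 (V = 3 - 3*(3 + 0) = 3 - 3*3 = 3 - 9 = -6)
v(R) = 25 (v(R) = (-5 + 10)**2 = 5**2 = 25)
v(-7)*(V + (78 + 33)) = 25*(-6 + (78 + 33)) = 25*(-6 + 111) = 25*105 = 2625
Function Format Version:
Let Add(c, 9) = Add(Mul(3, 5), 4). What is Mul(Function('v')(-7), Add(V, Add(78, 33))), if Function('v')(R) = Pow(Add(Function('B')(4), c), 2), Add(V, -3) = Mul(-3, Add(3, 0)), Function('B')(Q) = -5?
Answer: 2625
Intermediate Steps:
c = 10 (c = Add(-9, Add(Mul(3, 5), 4)) = Add(-9, Add(15, 4)) = Add(-9, 19) = 10)
V = -6 (V = Add(3, Mul(-3, Add(3, 0))) = Add(3, Mul(-3, 3)) = Add(3, -9) = -6)
Function('v')(R) = 25 (Function('v')(R) = Pow(Add(-5, 10), 2) = Pow(5, 2) = 25)
Mul(Function('v')(-7), Add(V, Add(78, 33))) = Mul(25, Add(-6, Add(78, 33))) = Mul(25, Add(-6, 111)) = Mul(25, 105) = 2625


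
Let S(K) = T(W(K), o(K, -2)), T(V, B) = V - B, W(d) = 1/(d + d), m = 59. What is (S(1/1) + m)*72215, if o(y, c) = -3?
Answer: 9026875/2 ≈ 4.5134e+6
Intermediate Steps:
W(d) = 1/(2*d)
S(K) = 3 + 1/(2*K) (S(K) = 1/(2*K) - 1*(-3) = 1/(2*K) + 3 = 3 + 1/(2*K))
(S(1/1) + m)*72215 = ((3 + 1/(2*(1/1))) + 59)*72215 = ((3 + (½)/1) + 59)*72215 = ((3 + (½)*1) + 59)*72215 = ((3 + ½) + 59)*72215 = (7/2 + 59)*72215 = (125/2)*72215 = 9026875/2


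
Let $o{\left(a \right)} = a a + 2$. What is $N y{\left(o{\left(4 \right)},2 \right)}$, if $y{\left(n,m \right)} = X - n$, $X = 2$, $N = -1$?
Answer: $16$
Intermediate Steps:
$o{\left(a \right)} = 2 + a^{2}$ ($o{\left(a \right)} = a^{2} + 2 = 2 + a^{2}$)
$y{\left(n,m \right)} = 2 - n$
$N y{\left(o{\left(4 \right)},2 \right)} = - (2 - \left(2 + 4^{2}\right)) = - (2 - \left(2 + 16\right)) = - (2 - 18) = \left(-1\right) \left(-16\right) = 16$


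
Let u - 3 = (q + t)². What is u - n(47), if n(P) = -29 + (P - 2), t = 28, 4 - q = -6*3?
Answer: 2487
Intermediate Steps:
q = 22 (q = 4 - (-6)*3 = 4 - 1*(-18) = 4 + 18 = 22)
u = 2503 (u = 3 + (22 + 28)² = 3 + 50² = 3 + 2500 = 2503)
n(P) = -31 + P (n(P) = -29 + (-2 + P) = -31 + P)
u - n(47) = 2503 - (-31 + 47) = 2503 - 1*16 = 2503 - 16 = 2487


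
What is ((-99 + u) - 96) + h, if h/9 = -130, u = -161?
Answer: -1526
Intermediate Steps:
h = -1170 (h = 9*(-130) = -1170)
((-99 + u) - 96) + h = ((-99 - 161) - 96) - 1170 = (-260 - 96) - 1170 = -356 - 1170 = -1526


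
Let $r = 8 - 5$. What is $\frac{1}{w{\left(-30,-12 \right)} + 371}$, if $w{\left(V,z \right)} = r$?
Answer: $\frac{1}{374} \approx 0.0026738$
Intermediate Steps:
$r = 3$ ($r = 8 - 5 = 3$)
$w{\left(V,z \right)} = 3$
$\frac{1}{w{\left(-30,-12 \right)} + 371} = \frac{1}{3 + 371} = \frac{1}{374}$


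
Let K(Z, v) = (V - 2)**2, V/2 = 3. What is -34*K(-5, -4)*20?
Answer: -10880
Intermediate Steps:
V = 6 (V = 2*3 = 6)
K(Z, v) = 16 (K(Z, v) = (6 - 2)**2 = 4**2 = 16)
-34*K(-5, -4)*20 = -34*16*20 = -544*20 = -10880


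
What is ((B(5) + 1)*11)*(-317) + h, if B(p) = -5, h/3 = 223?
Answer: 14617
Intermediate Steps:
h = 669 (h = 3*223 = 669)
((B(5) + 1)*11)*(-317) + h = ((-5 + 1)*11)*(-317) + 669 = -4*11*(-317) + 669 = -44*(-317) + 669 = 13948 + 669 = 14617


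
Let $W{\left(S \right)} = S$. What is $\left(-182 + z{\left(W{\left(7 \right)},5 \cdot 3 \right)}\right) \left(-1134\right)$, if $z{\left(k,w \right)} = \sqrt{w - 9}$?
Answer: $206388 - 1134 \sqrt{6} \approx 2.0361 \cdot 10^{5}$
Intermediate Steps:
$z{\left(k,w \right)} = \sqrt{-9 + w}$
$\left(-182 + z{\left(W{\left(7 \right)},5 \cdot 3 \right)}\right) \left(-1134\right) = \left(-182 + \sqrt{-9 + 5 \cdot 3}\right) \left(-1134\right) = \left(-182 + \sqrt{-9 + 15}\right) \left(-1134\right) = \left(-182 + \sqrt{6}\right) \left(-1134\right) = 206388 - 1134 \sqrt{6}$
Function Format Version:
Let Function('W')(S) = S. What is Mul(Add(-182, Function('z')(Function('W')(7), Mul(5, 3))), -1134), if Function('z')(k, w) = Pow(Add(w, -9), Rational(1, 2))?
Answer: Add(206388, Mul(-1134, Pow(6, Rational(1, 2)))) ≈ 2.0361e+5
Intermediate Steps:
Function('z')(k, w) = Pow(Add(-9, w), Rational(1, 2))
Mul(Add(-182, Function('z')(Function('W')(7), Mul(5, 3))), -1134) = Mul(Add(-182, Pow(Add(-9, Mul(5, 3)), Rational(1, 2))), -1134) = Mul(Add(-182, Pow(Add(-9, 15), Rational(1, 2))), -1134) = Mul(Add(-182, Pow(6, Rational(1, 2))), -1134) = Add(206388, Mul(-1134, Pow(6, Rational(1, 2))))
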